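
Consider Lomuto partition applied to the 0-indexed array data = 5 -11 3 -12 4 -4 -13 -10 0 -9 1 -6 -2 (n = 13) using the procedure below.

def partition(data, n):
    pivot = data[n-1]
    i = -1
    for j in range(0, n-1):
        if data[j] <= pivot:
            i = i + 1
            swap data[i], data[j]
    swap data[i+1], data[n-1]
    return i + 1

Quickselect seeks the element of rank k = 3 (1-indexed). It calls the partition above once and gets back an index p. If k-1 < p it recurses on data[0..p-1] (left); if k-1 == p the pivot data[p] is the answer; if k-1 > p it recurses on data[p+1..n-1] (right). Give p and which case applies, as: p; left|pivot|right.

7; left

pivot = data[12] = -2; i = -1
j=0: data[0]=5 > -2 → no swap
j=1: data[1]=-11 ≤ -2 → i=0, swap data[0],data[1] → -11 5 3 -12 4 -4 -13 -10 0 -9 1 -6 -2
j=2: data[2]=3 > -2 → no swap
j=3: data[3]=-12 ≤ -2 → i=1, swap data[1],data[3] → -11 -12 3 5 4 -4 -13 -10 0 -9 1 -6 -2
j=4: data[4]=4 > -2 → no swap
j=5: data[5]=-4 ≤ -2 → i=2, swap data[2],data[5] → -11 -12 -4 5 4 3 -13 -10 0 -9 1 -6 -2
j=6: data[6]=-13 ≤ -2 → i=3, swap data[3],data[6] → -11 -12 -4 -13 4 3 5 -10 0 -9 1 -6 -2
j=7: data[7]=-10 ≤ -2 → i=4, swap data[4],data[7] → -11 -12 -4 -13 -10 3 5 4 0 -9 1 -6 -2
j=8: data[8]=0 > -2 → no swap
j=9: data[9]=-9 ≤ -2 → i=5, swap data[5],data[9] → -11 -12 -4 -13 -10 -9 5 4 0 3 1 -6 -2
j=10: data[10]=1 > -2 → no swap
j=11: data[11]=-6 ≤ -2 → i=6, swap data[6],data[11] → -11 -12 -4 -13 -10 -9 -6 4 0 3 1 5 -2
final swap data[7],data[12] → -11 -12 -4 -13 -10 -9 -6 -2 0 3 1 5 4; return 7
p = 7; k-1 = 2 < 7 ⇒ left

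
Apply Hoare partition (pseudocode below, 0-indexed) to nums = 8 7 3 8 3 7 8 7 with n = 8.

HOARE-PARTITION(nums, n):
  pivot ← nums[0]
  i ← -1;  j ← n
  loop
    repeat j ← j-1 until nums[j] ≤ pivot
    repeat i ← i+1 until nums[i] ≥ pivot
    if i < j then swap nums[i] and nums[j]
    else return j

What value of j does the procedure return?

pivot=8
j stops at 7 (7), i stops at 0 (8); swap ⇒ 7 7 3 8 3 7 8 8
j stops at 6 (8), i stops at 3 (8); swap ⇒ 7 7 3 8 3 7 8 8
j stops at 5, i stops at 6; i≥j ⇒ return 5. nums=7 7 3 8 3 7 8 8

5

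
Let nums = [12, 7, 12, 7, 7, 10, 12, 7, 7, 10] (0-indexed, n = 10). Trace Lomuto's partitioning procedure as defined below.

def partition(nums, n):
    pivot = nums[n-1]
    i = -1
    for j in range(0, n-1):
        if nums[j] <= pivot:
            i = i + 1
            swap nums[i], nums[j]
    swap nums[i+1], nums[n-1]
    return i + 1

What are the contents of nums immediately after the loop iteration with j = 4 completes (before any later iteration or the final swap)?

[7, 7, 7, 12, 12, 10, 12, 7, 7, 10]

pivot = nums[9] = 10; i = -1
j=0: nums[0]=12 > 10 → no swap
j=1: nums[1]=7 ≤ 10 → i=0, swap nums[0],nums[1] → [7, 12, 12, 7, 7, 10, 12, 7, 7, 10]
j=2: nums[2]=12 > 10 → no swap
j=3: nums[3]=7 ≤ 10 → i=1, swap nums[1],nums[3] → [7, 7, 12, 12, 7, 10, 12, 7, 7, 10]
j=4: nums[4]=7 ≤ 10 → i=2, swap nums[2],nums[4] → [7, 7, 7, 12, 12, 10, 12, 7, 7, 10]
(after j=4) nums = [7, 7, 7, 12, 12, 10, 12, 7, 7, 10]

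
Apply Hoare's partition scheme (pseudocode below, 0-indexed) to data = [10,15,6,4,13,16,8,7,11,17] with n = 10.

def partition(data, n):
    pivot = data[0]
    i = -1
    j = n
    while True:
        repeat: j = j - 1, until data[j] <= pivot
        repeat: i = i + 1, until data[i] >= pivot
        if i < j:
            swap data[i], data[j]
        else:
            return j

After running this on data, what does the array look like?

pivot=10
j stops at 7 (7), i stops at 0 (10); swap ⇒ [7,15,6,4,13,16,8,10,11,17]
j stops at 6 (8), i stops at 1 (15); swap ⇒ [7,8,6,4,13,16,15,10,11,17]
j stops at 3, i stops at 4; i≥j ⇒ return 3. data=[7,8,6,4,13,16,15,10,11,17]

[7,8,6,4,13,16,15,10,11,17]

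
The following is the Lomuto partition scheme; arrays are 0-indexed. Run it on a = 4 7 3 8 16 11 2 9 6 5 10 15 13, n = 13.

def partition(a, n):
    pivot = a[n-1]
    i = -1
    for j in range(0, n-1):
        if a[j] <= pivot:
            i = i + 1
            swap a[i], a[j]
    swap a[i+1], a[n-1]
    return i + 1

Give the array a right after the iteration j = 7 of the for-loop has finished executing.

pivot = a[12] = 13; i = -1
j=0: a[0]=4 ≤ 13 → i=0, swap a[0],a[0] (no change) → 4 7 3 8 16 11 2 9 6 5 10 15 13
j=1: a[1]=7 ≤ 13 → i=1, swap a[1],a[1] (no change) → 4 7 3 8 16 11 2 9 6 5 10 15 13
j=2: a[2]=3 ≤ 13 → i=2, swap a[2],a[2] (no change) → 4 7 3 8 16 11 2 9 6 5 10 15 13
j=3: a[3]=8 ≤ 13 → i=3, swap a[3],a[3] (no change) → 4 7 3 8 16 11 2 9 6 5 10 15 13
j=4: a[4]=16 > 13 → no swap
j=5: a[5]=11 ≤ 13 → i=4, swap a[4],a[5] → 4 7 3 8 11 16 2 9 6 5 10 15 13
j=6: a[6]=2 ≤ 13 → i=5, swap a[5],a[6] → 4 7 3 8 11 2 16 9 6 5 10 15 13
j=7: a[7]=9 ≤ 13 → i=6, swap a[6],a[7] → 4 7 3 8 11 2 9 16 6 5 10 15 13
(after j=7) a = 4 7 3 8 11 2 9 16 6 5 10 15 13

4 7 3 8 11 2 9 16 6 5 10 15 13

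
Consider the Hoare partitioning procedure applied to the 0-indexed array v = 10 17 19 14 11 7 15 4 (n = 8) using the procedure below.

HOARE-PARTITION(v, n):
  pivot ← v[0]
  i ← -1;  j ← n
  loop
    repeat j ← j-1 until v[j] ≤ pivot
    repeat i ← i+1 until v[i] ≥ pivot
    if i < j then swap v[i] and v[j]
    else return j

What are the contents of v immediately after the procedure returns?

pivot = v[0] = 10; i = -1, j = 8
j→7 (v[7]=4≤10), i→0 (v[0]=10≥10); i<j, swap → 4 17 19 14 11 7 15 10
j→5 (v[5]=7≤10), i→1 (v[1]=17≥10); i<j, swap → 4 7 19 14 11 17 15 10
j→1, i→2; i≥j, return j=1. v = 4 7 19 14 11 17 15 10

4 7 19 14 11 17 15 10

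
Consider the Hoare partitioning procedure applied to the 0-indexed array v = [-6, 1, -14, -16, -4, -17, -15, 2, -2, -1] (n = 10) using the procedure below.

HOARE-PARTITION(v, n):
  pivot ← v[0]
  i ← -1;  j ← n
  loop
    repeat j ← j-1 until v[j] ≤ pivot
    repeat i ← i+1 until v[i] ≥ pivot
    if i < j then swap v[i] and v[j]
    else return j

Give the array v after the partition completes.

[-15, -17, -14, -16, -4, 1, -6, 2, -2, -1]

pivot=-6
j stops at 6 (-15), i stops at 0 (-6); swap ⇒ [-15, 1, -14, -16, -4, -17, -6, 2, -2, -1]
j stops at 5 (-17), i stops at 1 (1); swap ⇒ [-15, -17, -14, -16, -4, 1, -6, 2, -2, -1]
j stops at 3, i stops at 4; i≥j ⇒ return 3. v=[-15, -17, -14, -16, -4, 1, -6, 2, -2, -1]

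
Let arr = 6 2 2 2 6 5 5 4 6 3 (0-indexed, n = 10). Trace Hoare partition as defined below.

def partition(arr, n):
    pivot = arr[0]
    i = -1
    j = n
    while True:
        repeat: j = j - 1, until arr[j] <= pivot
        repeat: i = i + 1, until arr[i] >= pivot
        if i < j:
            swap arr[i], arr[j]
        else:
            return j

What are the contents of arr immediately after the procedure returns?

3 2 2 2 6 5 5 4 6 6

pivot = arr[0] = 6; i = -1, j = 10
j→9 (arr[9]=3≤6), i→0 (arr[0]=6≥6); i<j, swap → 3 2 2 2 6 5 5 4 6 6
j→8 (arr[8]=6≤6), i→4 (arr[4]=6≥6); i<j, swap → 3 2 2 2 6 5 5 4 6 6
j→7, i→8; i≥j, return j=7. arr = 3 2 2 2 6 5 5 4 6 6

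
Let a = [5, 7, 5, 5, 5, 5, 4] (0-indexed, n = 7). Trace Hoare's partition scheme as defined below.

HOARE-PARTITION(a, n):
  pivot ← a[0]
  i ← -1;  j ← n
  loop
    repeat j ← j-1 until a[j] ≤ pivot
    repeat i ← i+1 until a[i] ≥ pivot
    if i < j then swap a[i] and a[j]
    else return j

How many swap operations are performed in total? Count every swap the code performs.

pivot = a[0] = 5; i = -1, j = 7
j→6 (a[6]=4≤5), i→0 (a[0]=5≥5); i<j, swap → [4, 7, 5, 5, 5, 5, 5]
j→5 (a[5]=5≤5), i→1 (a[1]=7≥5); i<j, swap → [4, 5, 5, 5, 5, 7, 5]
j→4 (a[4]=5≤5), i→2 (a[2]=5≥5); i<j, swap → [4, 5, 5, 5, 5, 7, 5]
j→3, i→3; i≥j, return j=3. a = [4, 5, 5, 5, 5, 7, 5]

3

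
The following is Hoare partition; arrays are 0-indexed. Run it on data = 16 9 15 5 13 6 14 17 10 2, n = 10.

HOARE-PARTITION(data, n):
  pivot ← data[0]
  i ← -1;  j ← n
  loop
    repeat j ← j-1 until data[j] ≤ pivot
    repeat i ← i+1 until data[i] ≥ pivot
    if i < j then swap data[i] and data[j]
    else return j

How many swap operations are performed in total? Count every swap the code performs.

pivot=16
j stops at 9 (2), i stops at 0 (16); swap ⇒ 2 9 15 5 13 6 14 17 10 16
j stops at 8 (10), i stops at 7 (17); swap ⇒ 2 9 15 5 13 6 14 10 17 16
j stops at 7, i stops at 8; i≥j ⇒ return 7. data=2 9 15 5 13 6 14 10 17 16

2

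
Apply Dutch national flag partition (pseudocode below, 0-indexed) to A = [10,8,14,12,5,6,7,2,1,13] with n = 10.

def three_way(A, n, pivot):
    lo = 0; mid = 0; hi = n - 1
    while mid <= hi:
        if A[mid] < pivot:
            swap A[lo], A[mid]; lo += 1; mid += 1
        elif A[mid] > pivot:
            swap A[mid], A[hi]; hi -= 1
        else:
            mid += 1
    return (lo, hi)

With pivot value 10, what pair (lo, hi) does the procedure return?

pivot = 10; lo=0, mid=0, hi=9
A[mid]=10=10: mid=1
A[mid]=8<10: swap A[0],A[1]; lo=1,mid=2 → [8,10,14,12,5,6,7,2,1,13]
A[mid]=14>10: swap A[2],A[9]; hi=8 → [8,10,13,12,5,6,7,2,1,14]
A[mid]=13>10: swap A[2],A[8]; hi=7 → [8,10,1,12,5,6,7,2,13,14]
A[mid]=1<10: swap A[1],A[2]; lo=2,mid=3 → [8,1,10,12,5,6,7,2,13,14]
A[mid]=12>10: swap A[3],A[7]; hi=6 → [8,1,10,2,5,6,7,12,13,14]
A[mid]=2<10: swap A[2],A[3]; lo=3,mid=4 → [8,1,2,10,5,6,7,12,13,14]
A[mid]=5<10: swap A[3],A[4]; lo=4,mid=5 → [8,1,2,5,10,6,7,12,13,14]
A[mid]=6<10: swap A[4],A[5]; lo=5,mid=6 → [8,1,2,5,6,10,7,12,13,14]
A[mid]=7<10: swap A[5],A[6]; lo=6,mid=7 → [8,1,2,5,6,7,10,12,13,14]
end: lo=6, hi=6; A = [8,1,2,5,6,7,10,12,13,14]

(6, 6)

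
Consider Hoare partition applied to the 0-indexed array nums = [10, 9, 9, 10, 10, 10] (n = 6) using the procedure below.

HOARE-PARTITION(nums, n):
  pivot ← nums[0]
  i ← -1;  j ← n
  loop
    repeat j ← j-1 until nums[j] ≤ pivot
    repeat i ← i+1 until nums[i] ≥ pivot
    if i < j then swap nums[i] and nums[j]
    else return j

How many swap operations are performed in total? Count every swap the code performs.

2

pivot=10
j stops at 5 (10), i stops at 0 (10); swap ⇒ [10, 9, 9, 10, 10, 10]
j stops at 4 (10), i stops at 3 (10); swap ⇒ [10, 9, 9, 10, 10, 10]
j stops at 3, i stops at 4; i≥j ⇒ return 3. nums=[10, 9, 9, 10, 10, 10]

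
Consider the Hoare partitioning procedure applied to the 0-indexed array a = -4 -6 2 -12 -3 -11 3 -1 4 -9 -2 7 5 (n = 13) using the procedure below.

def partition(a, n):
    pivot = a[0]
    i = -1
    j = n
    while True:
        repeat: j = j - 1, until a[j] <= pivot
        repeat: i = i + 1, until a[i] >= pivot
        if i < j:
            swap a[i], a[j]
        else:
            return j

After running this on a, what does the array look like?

pivot = a[0] = -4; i = -1, j = 13
j→9 (a[9]=-9≤-4), i→0 (a[0]=-4≥-4); i<j, swap → -9 -6 2 -12 -3 -11 3 -1 4 -4 -2 7 5
j→5 (a[5]=-11≤-4), i→2 (a[2]=2≥-4); i<j, swap → -9 -6 -11 -12 -3 2 3 -1 4 -4 -2 7 5
j→3, i→4; i≥j, return j=3. a = -9 -6 -11 -12 -3 2 3 -1 4 -4 -2 7 5

-9 -6 -11 -12 -3 2 3 -1 4 -4 -2 7 5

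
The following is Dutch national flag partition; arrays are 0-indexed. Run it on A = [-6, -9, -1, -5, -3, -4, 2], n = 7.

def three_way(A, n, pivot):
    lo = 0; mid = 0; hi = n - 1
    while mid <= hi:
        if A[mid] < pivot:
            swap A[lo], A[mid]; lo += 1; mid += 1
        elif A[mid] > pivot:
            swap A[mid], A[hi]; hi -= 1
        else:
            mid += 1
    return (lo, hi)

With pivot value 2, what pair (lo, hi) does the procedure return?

pivot = 2; lo=0, mid=0, hi=6
A[mid]=-6<2: swap A[0],A[0]; lo=1,mid=1 → [-6, -9, -1, -5, -3, -4, 2]
A[mid]=-9<2: swap A[1],A[1]; lo=2,mid=2 → [-6, -9, -1, -5, -3, -4, 2]
A[mid]=-1<2: swap A[2],A[2]; lo=3,mid=3 → [-6, -9, -1, -5, -3, -4, 2]
A[mid]=-5<2: swap A[3],A[3]; lo=4,mid=4 → [-6, -9, -1, -5, -3, -4, 2]
A[mid]=-3<2: swap A[4],A[4]; lo=5,mid=5 → [-6, -9, -1, -5, -3, -4, 2]
A[mid]=-4<2: swap A[5],A[5]; lo=6,mid=6 → [-6, -9, -1, -5, -3, -4, 2]
A[mid]=2=2: mid=7
end: lo=6, hi=6; A = [-6, -9, -1, -5, -3, -4, 2]

(6, 6)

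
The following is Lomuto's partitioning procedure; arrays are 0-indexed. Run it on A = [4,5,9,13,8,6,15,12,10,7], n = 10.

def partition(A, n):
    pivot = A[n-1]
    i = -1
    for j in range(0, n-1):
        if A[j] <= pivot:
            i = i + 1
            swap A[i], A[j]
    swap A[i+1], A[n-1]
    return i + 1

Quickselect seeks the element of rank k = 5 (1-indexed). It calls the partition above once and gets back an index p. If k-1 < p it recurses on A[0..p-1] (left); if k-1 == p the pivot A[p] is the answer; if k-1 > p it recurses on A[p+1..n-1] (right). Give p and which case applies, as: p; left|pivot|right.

pivot = A[9] = 7; i = -1
j=0: A[0]=4 ≤ 7 → i=0, swap A[0],A[0] (no change) → [4,5,9,13,8,6,15,12,10,7]
j=1: A[1]=5 ≤ 7 → i=1, swap A[1],A[1] (no change) → [4,5,9,13,8,6,15,12,10,7]
j=2: A[2]=9 > 7 → no swap
j=3: A[3]=13 > 7 → no swap
j=4: A[4]=8 > 7 → no swap
j=5: A[5]=6 ≤ 7 → i=2, swap A[2],A[5] → [4,5,6,13,8,9,15,12,10,7]
j=6: A[6]=15 > 7 → no swap
j=7: A[7]=12 > 7 → no swap
j=8: A[8]=10 > 7 → no swap
final swap A[3],A[9] → [4,5,6,7,8,9,15,12,10,13]; return 3
p = 3; k-1 = 4 > 3 ⇒ right

3; right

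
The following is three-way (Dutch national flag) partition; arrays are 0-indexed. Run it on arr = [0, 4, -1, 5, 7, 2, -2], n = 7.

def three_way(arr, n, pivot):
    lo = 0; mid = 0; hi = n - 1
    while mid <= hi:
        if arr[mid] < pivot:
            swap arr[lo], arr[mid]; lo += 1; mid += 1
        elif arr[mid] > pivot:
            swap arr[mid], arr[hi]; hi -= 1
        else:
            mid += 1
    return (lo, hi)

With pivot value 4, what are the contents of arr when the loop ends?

[0, -1, -2, 2, 4, 7, 5]

pivot = 4; lo=0, mid=0, hi=6
arr[mid]=0<4: swap arr[0],arr[0]; lo=1,mid=1 → [0, 4, -1, 5, 7, 2, -2]
arr[mid]=4=4: mid=2
arr[mid]=-1<4: swap arr[1],arr[2]; lo=2,mid=3 → [0, -1, 4, 5, 7, 2, -2]
arr[mid]=5>4: swap arr[3],arr[6]; hi=5 → [0, -1, 4, -2, 7, 2, 5]
arr[mid]=-2<4: swap arr[2],arr[3]; lo=3,mid=4 → [0, -1, -2, 4, 7, 2, 5]
arr[mid]=7>4: swap arr[4],arr[5]; hi=4 → [0, -1, -2, 4, 2, 7, 5]
arr[mid]=2<4: swap arr[3],arr[4]; lo=4,mid=5 → [0, -1, -2, 2, 4, 7, 5]
end: lo=4, hi=4; arr = [0, -1, -2, 2, 4, 7, 5]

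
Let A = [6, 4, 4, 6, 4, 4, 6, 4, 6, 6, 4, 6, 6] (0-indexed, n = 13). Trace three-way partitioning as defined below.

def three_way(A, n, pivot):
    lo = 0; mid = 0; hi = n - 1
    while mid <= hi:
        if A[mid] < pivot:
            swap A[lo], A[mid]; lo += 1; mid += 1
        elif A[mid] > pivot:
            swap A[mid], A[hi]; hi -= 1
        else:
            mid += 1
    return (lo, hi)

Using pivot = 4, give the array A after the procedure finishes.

[4, 4, 4, 4, 4, 4, 6, 6, 6, 6, 6, 6, 6]

lo=0 mid=0 hi=12
6>4: swap(0,12), hi=11 ⇒ [6, 4, 4, 6, 4, 4, 6, 4, 6, 6, 4, 6, 6]
6>4: swap(0,11), hi=10 ⇒ [6, 4, 4, 6, 4, 4, 6, 4, 6, 6, 4, 6, 6]
6>4: swap(0,10), hi=9 ⇒ [4, 4, 4, 6, 4, 4, 6, 4, 6, 6, 6, 6, 6]
4=4: mid=1
4=4: mid=2
4=4: mid=3
6>4: swap(3,9), hi=8 ⇒ [4, 4, 4, 6, 4, 4, 6, 4, 6, 6, 6, 6, 6]
6>4: swap(3,8), hi=7 ⇒ [4, 4, 4, 6, 4, 4, 6, 4, 6, 6, 6, 6, 6]
6>4: swap(3,7), hi=6 ⇒ [4, 4, 4, 4, 4, 4, 6, 6, 6, 6, 6, 6, 6]
4=4: mid=4
4=4: mid=5
4=4: mid=6
6>4: swap(6,6), hi=5 ⇒ [4, 4, 4, 4, 4, 4, 6, 6, 6, 6, 6, 6, 6]
done. lo=0 hi=5; A=[4, 4, 4, 4, 4, 4, 6, 6, 6, 6, 6, 6, 6]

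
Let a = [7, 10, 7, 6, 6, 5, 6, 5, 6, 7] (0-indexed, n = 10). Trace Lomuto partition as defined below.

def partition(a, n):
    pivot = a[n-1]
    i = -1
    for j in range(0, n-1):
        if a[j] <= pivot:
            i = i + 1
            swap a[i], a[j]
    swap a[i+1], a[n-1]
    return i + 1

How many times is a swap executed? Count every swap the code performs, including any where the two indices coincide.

9

pivot=7, i=-1
j=0: 7≤7, i=0, swap(0,0) ⇒ [7, 10, 7, 6, 6, 5, 6, 5, 6, 7]
j=1: 10>7, skip
j=2: 7≤7, i=1, swap(1,2) ⇒ [7, 7, 10, 6, 6, 5, 6, 5, 6, 7]
j=3: 6≤7, i=2, swap(2,3) ⇒ [7, 7, 6, 10, 6, 5, 6, 5, 6, 7]
j=4: 6≤7, i=3, swap(3,4) ⇒ [7, 7, 6, 6, 10, 5, 6, 5, 6, 7]
j=5: 5≤7, i=4, swap(4,5) ⇒ [7, 7, 6, 6, 5, 10, 6, 5, 6, 7]
j=6: 6≤7, i=5, swap(5,6) ⇒ [7, 7, 6, 6, 5, 6, 10, 5, 6, 7]
j=7: 5≤7, i=6, swap(6,7) ⇒ [7, 7, 6, 6, 5, 6, 5, 10, 6, 7]
j=8: 6≤7, i=7, swap(7,8) ⇒ [7, 7, 6, 6, 5, 6, 5, 6, 10, 7]
swap(8,9) ⇒ [7, 7, 6, 6, 5, 6, 5, 6, 7, 10]; return 8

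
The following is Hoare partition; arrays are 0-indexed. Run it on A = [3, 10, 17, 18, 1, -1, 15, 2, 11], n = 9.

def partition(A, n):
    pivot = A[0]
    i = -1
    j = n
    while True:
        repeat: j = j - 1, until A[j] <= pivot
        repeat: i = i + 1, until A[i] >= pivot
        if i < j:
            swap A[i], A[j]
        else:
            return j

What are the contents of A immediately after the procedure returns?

pivot = A[0] = 3; i = -1, j = 9
j→7 (A[7]=2≤3), i→0 (A[0]=3≥3); i<j, swap → [2, 10, 17, 18, 1, -1, 15, 3, 11]
j→5 (A[5]=-1≤3), i→1 (A[1]=10≥3); i<j, swap → [2, -1, 17, 18, 1, 10, 15, 3, 11]
j→4 (A[4]=1≤3), i→2 (A[2]=17≥3); i<j, swap → [2, -1, 1, 18, 17, 10, 15, 3, 11]
j→2, i→3; i≥j, return j=2. A = [2, -1, 1, 18, 17, 10, 15, 3, 11]

[2, -1, 1, 18, 17, 10, 15, 3, 11]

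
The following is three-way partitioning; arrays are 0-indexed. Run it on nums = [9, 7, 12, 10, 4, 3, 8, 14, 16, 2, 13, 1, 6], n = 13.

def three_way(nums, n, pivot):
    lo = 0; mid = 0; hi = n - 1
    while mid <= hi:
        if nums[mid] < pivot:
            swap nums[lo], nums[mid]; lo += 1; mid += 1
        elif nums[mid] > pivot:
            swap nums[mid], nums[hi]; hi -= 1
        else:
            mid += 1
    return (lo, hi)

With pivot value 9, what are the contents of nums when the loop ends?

pivot = 9; lo=0, mid=0, hi=12
nums[mid]=9=9: mid=1
nums[mid]=7<9: swap nums[0],nums[1]; lo=1,mid=2 → [7, 9, 12, 10, 4, 3, 8, 14, 16, 2, 13, 1, 6]
nums[mid]=12>9: swap nums[2],nums[12]; hi=11 → [7, 9, 6, 10, 4, 3, 8, 14, 16, 2, 13, 1, 12]
nums[mid]=6<9: swap nums[1],nums[2]; lo=2,mid=3 → [7, 6, 9, 10, 4, 3, 8, 14, 16, 2, 13, 1, 12]
nums[mid]=10>9: swap nums[3],nums[11]; hi=10 → [7, 6, 9, 1, 4, 3, 8, 14, 16, 2, 13, 10, 12]
nums[mid]=1<9: swap nums[2],nums[3]; lo=3,mid=4 → [7, 6, 1, 9, 4, 3, 8, 14, 16, 2, 13, 10, 12]
nums[mid]=4<9: swap nums[3],nums[4]; lo=4,mid=5 → [7, 6, 1, 4, 9, 3, 8, 14, 16, 2, 13, 10, 12]
nums[mid]=3<9: swap nums[4],nums[5]; lo=5,mid=6 → [7, 6, 1, 4, 3, 9, 8, 14, 16, 2, 13, 10, 12]
nums[mid]=8<9: swap nums[5],nums[6]; lo=6,mid=7 → [7, 6, 1, 4, 3, 8, 9, 14, 16, 2, 13, 10, 12]
nums[mid]=14>9: swap nums[7],nums[10]; hi=9 → [7, 6, 1, 4, 3, 8, 9, 13, 16, 2, 14, 10, 12]
nums[mid]=13>9: swap nums[7],nums[9]; hi=8 → [7, 6, 1, 4, 3, 8, 9, 2, 16, 13, 14, 10, 12]
nums[mid]=2<9: swap nums[6],nums[7]; lo=7,mid=8 → [7, 6, 1, 4, 3, 8, 2, 9, 16, 13, 14, 10, 12]
nums[mid]=16>9: swap nums[8],nums[8]; hi=7 → [7, 6, 1, 4, 3, 8, 2, 9, 16, 13, 14, 10, 12]
end: lo=7, hi=7; nums = [7, 6, 1, 4, 3, 8, 2, 9, 16, 13, 14, 10, 12]

[7, 6, 1, 4, 3, 8, 2, 9, 16, 13, 14, 10, 12]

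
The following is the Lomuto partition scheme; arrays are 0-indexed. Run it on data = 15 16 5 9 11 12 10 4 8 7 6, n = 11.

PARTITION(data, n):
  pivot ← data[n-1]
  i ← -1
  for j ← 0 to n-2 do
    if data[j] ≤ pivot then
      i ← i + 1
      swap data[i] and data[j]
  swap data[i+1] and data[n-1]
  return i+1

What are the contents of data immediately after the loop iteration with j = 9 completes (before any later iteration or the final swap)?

pivot = data[10] = 6; i = -1
j=0: data[0]=15 > 6 → no swap
j=1: data[1]=16 > 6 → no swap
j=2: data[2]=5 ≤ 6 → i=0, swap data[0],data[2] → 5 16 15 9 11 12 10 4 8 7 6
j=3: data[3]=9 > 6 → no swap
j=4: data[4]=11 > 6 → no swap
j=5: data[5]=12 > 6 → no swap
j=6: data[6]=10 > 6 → no swap
j=7: data[7]=4 ≤ 6 → i=1, swap data[1],data[7] → 5 4 15 9 11 12 10 16 8 7 6
j=8: data[8]=8 > 6 → no swap
j=9: data[9]=7 > 6 → no swap
(after j=9) data = 5 4 15 9 11 12 10 16 8 7 6

5 4 15 9 11 12 10 16 8 7 6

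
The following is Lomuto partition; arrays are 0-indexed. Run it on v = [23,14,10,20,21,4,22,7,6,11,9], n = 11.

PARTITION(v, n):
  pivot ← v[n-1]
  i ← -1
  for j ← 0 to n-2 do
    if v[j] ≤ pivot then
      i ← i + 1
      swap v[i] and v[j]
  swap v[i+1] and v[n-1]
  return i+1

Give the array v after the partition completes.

pivot = v[10] = 9; i = -1
j=0: v[0]=23 > 9 → no swap
j=1: v[1]=14 > 9 → no swap
j=2: v[2]=10 > 9 → no swap
j=3: v[3]=20 > 9 → no swap
j=4: v[4]=21 > 9 → no swap
j=5: v[5]=4 ≤ 9 → i=0, swap v[0],v[5] → [4,14,10,20,21,23,22,7,6,11,9]
j=6: v[6]=22 > 9 → no swap
j=7: v[7]=7 ≤ 9 → i=1, swap v[1],v[7] → [4,7,10,20,21,23,22,14,6,11,9]
j=8: v[8]=6 ≤ 9 → i=2, swap v[2],v[8] → [4,7,6,20,21,23,22,14,10,11,9]
j=9: v[9]=11 > 9 → no swap
final swap v[3],v[10] → [4,7,6,9,21,23,22,14,10,11,20]; return 3

[4,7,6,9,21,23,22,14,10,11,20]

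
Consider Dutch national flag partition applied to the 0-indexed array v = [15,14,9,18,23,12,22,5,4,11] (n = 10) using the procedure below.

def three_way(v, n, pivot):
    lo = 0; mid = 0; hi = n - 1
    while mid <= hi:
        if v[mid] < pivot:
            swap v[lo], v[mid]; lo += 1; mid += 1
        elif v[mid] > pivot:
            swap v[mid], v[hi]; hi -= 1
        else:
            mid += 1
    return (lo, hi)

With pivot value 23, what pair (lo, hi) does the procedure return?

(9, 9)

pivot = 23; lo=0, mid=0, hi=9
v[mid]=15<23: swap v[0],v[0]; lo=1,mid=1 → [15,14,9,18,23,12,22,5,4,11]
v[mid]=14<23: swap v[1],v[1]; lo=2,mid=2 → [15,14,9,18,23,12,22,5,4,11]
v[mid]=9<23: swap v[2],v[2]; lo=3,mid=3 → [15,14,9,18,23,12,22,5,4,11]
v[mid]=18<23: swap v[3],v[3]; lo=4,mid=4 → [15,14,9,18,23,12,22,5,4,11]
v[mid]=23=23: mid=5
v[mid]=12<23: swap v[4],v[5]; lo=5,mid=6 → [15,14,9,18,12,23,22,5,4,11]
v[mid]=22<23: swap v[5],v[6]; lo=6,mid=7 → [15,14,9,18,12,22,23,5,4,11]
v[mid]=5<23: swap v[6],v[7]; lo=7,mid=8 → [15,14,9,18,12,22,5,23,4,11]
v[mid]=4<23: swap v[7],v[8]; lo=8,mid=9 → [15,14,9,18,12,22,5,4,23,11]
v[mid]=11<23: swap v[8],v[9]; lo=9,mid=10 → [15,14,9,18,12,22,5,4,11,23]
end: lo=9, hi=9; v = [15,14,9,18,12,22,5,4,11,23]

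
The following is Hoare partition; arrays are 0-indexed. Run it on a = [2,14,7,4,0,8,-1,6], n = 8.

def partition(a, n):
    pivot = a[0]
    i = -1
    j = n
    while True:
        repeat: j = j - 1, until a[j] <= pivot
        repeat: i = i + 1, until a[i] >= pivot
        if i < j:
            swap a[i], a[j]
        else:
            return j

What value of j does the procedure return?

1

pivot = a[0] = 2; i = -1, j = 8
j→6 (a[6]=-1≤2), i→0 (a[0]=2≥2); i<j, swap → [-1,14,7,4,0,8,2,6]
j→4 (a[4]=0≤2), i→1 (a[1]=14≥2); i<j, swap → [-1,0,7,4,14,8,2,6]
j→1, i→2; i≥j, return j=1. a = [-1,0,7,4,14,8,2,6]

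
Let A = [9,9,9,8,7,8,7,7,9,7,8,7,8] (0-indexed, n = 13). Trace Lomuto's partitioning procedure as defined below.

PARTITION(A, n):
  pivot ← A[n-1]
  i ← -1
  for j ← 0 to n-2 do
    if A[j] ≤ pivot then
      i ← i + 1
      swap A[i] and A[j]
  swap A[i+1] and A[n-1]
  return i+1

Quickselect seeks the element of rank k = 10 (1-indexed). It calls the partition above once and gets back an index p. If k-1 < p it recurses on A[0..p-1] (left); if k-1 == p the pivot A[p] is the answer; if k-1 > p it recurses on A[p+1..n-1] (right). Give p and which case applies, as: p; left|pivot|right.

8; right

pivot = A[12] = 8; i = -1
j=0: A[0]=9 > 8 → no swap
j=1: A[1]=9 > 8 → no swap
j=2: A[2]=9 > 8 → no swap
j=3: A[3]=8 ≤ 8 → i=0, swap A[0],A[3] → [8,9,9,9,7,8,7,7,9,7,8,7,8]
j=4: A[4]=7 ≤ 8 → i=1, swap A[1],A[4] → [8,7,9,9,9,8,7,7,9,7,8,7,8]
j=5: A[5]=8 ≤ 8 → i=2, swap A[2],A[5] → [8,7,8,9,9,9,7,7,9,7,8,7,8]
j=6: A[6]=7 ≤ 8 → i=3, swap A[3],A[6] → [8,7,8,7,9,9,9,7,9,7,8,7,8]
j=7: A[7]=7 ≤ 8 → i=4, swap A[4],A[7] → [8,7,8,7,7,9,9,9,9,7,8,7,8]
j=8: A[8]=9 > 8 → no swap
j=9: A[9]=7 ≤ 8 → i=5, swap A[5],A[9] → [8,7,8,7,7,7,9,9,9,9,8,7,8]
j=10: A[10]=8 ≤ 8 → i=6, swap A[6],A[10] → [8,7,8,7,7,7,8,9,9,9,9,7,8]
j=11: A[11]=7 ≤ 8 → i=7, swap A[7],A[11] → [8,7,8,7,7,7,8,7,9,9,9,9,8]
final swap A[8],A[12] → [8,7,8,7,7,7,8,7,8,9,9,9,9]; return 8
p = 8; k-1 = 9 > 8 ⇒ right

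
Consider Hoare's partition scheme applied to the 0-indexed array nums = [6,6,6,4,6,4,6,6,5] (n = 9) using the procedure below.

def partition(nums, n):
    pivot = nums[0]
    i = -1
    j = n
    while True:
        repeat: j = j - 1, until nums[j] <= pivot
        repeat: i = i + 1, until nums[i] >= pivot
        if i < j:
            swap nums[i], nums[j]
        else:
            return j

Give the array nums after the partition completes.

pivot = nums[0] = 6; i = -1, j = 9
j→8 (nums[8]=5≤6), i→0 (nums[0]=6≥6); i<j, swap → [5,6,6,4,6,4,6,6,6]
j→7 (nums[7]=6≤6), i→1 (nums[1]=6≥6); i<j, swap → [5,6,6,4,6,4,6,6,6]
j→6 (nums[6]=6≤6), i→2 (nums[2]=6≥6); i<j, swap → [5,6,6,4,6,4,6,6,6]
j→5 (nums[5]=4≤6), i→4 (nums[4]=6≥6); i<j, swap → [5,6,6,4,4,6,6,6,6]
j→4, i→5; i≥j, return j=4. nums = [5,6,6,4,4,6,6,6,6]

[5,6,6,4,4,6,6,6,6]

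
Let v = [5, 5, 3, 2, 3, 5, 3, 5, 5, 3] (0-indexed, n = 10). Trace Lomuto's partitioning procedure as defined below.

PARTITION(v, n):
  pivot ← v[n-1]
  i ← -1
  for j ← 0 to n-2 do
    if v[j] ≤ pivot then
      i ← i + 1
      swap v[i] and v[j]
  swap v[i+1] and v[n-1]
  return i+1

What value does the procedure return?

4

pivot = v[9] = 3; i = -1
j=0: v[0]=5 > 3 → no swap
j=1: v[1]=5 > 3 → no swap
j=2: v[2]=3 ≤ 3 → i=0, swap v[0],v[2] → [3, 5, 5, 2, 3, 5, 3, 5, 5, 3]
j=3: v[3]=2 ≤ 3 → i=1, swap v[1],v[3] → [3, 2, 5, 5, 3, 5, 3, 5, 5, 3]
j=4: v[4]=3 ≤ 3 → i=2, swap v[2],v[4] → [3, 2, 3, 5, 5, 5, 3, 5, 5, 3]
j=5: v[5]=5 > 3 → no swap
j=6: v[6]=3 ≤ 3 → i=3, swap v[3],v[6] → [3, 2, 3, 3, 5, 5, 5, 5, 5, 3]
j=7: v[7]=5 > 3 → no swap
j=8: v[8]=5 > 3 → no swap
final swap v[4],v[9] → [3, 2, 3, 3, 3, 5, 5, 5, 5, 5]; return 4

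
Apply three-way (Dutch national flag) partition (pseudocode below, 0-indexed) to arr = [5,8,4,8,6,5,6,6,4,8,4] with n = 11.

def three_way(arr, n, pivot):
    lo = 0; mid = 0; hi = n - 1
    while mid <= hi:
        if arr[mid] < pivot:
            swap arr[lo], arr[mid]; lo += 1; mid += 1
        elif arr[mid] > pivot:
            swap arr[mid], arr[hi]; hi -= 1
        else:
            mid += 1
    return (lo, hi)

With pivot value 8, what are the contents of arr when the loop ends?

lo=0 mid=0 hi=10
5<8: swap(0,0), lo=1 mid=1 ⇒ [5,8,4,8,6,5,6,6,4,8,4]
8=8: mid=2
4<8: swap(1,2), lo=2 mid=3 ⇒ [5,4,8,8,6,5,6,6,4,8,4]
8=8: mid=4
6<8: swap(2,4), lo=3 mid=5 ⇒ [5,4,6,8,8,5,6,6,4,8,4]
5<8: swap(3,5), lo=4 mid=6 ⇒ [5,4,6,5,8,8,6,6,4,8,4]
6<8: swap(4,6), lo=5 mid=7 ⇒ [5,4,6,5,6,8,8,6,4,8,4]
6<8: swap(5,7), lo=6 mid=8 ⇒ [5,4,6,5,6,6,8,8,4,8,4]
4<8: swap(6,8), lo=7 mid=9 ⇒ [5,4,6,5,6,6,4,8,8,8,4]
8=8: mid=10
4<8: swap(7,10), lo=8 mid=11 ⇒ [5,4,6,5,6,6,4,4,8,8,8]
done. lo=8 hi=10; arr=[5,4,6,5,6,6,4,4,8,8,8]

[5,4,6,5,6,6,4,4,8,8,8]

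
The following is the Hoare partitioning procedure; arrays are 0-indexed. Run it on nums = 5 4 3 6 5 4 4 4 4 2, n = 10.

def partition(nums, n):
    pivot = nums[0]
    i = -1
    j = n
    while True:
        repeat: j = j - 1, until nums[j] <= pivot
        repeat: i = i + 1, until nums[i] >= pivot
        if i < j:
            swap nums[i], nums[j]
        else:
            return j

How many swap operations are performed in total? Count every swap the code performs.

pivot = nums[0] = 5; i = -1, j = 10
j→9 (nums[9]=2≤5), i→0 (nums[0]=5≥5); i<j, swap → 2 4 3 6 5 4 4 4 4 5
j→8 (nums[8]=4≤5), i→3 (nums[3]=6≥5); i<j, swap → 2 4 3 4 5 4 4 4 6 5
j→7 (nums[7]=4≤5), i→4 (nums[4]=5≥5); i<j, swap → 2 4 3 4 4 4 4 5 6 5
j→6, i→7; i≥j, return j=6. nums = 2 4 3 4 4 4 4 5 6 5

3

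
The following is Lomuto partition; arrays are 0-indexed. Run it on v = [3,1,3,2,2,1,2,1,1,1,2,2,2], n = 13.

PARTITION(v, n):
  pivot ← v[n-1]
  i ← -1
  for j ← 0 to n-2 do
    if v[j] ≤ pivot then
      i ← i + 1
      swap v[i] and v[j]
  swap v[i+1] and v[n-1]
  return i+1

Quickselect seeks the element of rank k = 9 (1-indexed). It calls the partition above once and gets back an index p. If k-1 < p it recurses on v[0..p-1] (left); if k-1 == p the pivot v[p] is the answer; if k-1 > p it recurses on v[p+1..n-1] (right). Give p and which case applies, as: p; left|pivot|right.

10; left

pivot=2, i=-1
j=0: 3>2, skip
j=1: 1≤2, i=0, swap(0,1) ⇒ [1,3,3,2,2,1,2,1,1,1,2,2,2]
j=2: 3>2, skip
j=3: 2≤2, i=1, swap(1,3) ⇒ [1,2,3,3,2,1,2,1,1,1,2,2,2]
j=4: 2≤2, i=2, swap(2,4) ⇒ [1,2,2,3,3,1,2,1,1,1,2,2,2]
j=5: 1≤2, i=3, swap(3,5) ⇒ [1,2,2,1,3,3,2,1,1,1,2,2,2]
j=6: 2≤2, i=4, swap(4,6) ⇒ [1,2,2,1,2,3,3,1,1,1,2,2,2]
j=7: 1≤2, i=5, swap(5,7) ⇒ [1,2,2,1,2,1,3,3,1,1,2,2,2]
j=8: 1≤2, i=6, swap(6,8) ⇒ [1,2,2,1,2,1,1,3,3,1,2,2,2]
j=9: 1≤2, i=7, swap(7,9) ⇒ [1,2,2,1,2,1,1,1,3,3,2,2,2]
j=10: 2≤2, i=8, swap(8,10) ⇒ [1,2,2,1,2,1,1,1,2,3,3,2,2]
j=11: 2≤2, i=9, swap(9,11) ⇒ [1,2,2,1,2,1,1,1,2,2,3,3,2]
swap(10,12) ⇒ [1,2,2,1,2,1,1,1,2,2,2,3,3]; return 10
p = 10; k-1 = 8 < 10 ⇒ left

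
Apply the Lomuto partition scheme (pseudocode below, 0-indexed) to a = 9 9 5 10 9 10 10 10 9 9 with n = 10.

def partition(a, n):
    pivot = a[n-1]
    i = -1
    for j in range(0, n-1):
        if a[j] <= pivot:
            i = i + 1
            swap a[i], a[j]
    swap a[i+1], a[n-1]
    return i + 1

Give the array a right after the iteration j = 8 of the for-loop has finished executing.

9 9 5 9 9 10 10 10 10 9

pivot = a[9] = 9; i = -1
j=0: a[0]=9 ≤ 9 → i=0, swap a[0],a[0] (no change) → 9 9 5 10 9 10 10 10 9 9
j=1: a[1]=9 ≤ 9 → i=1, swap a[1],a[1] (no change) → 9 9 5 10 9 10 10 10 9 9
j=2: a[2]=5 ≤ 9 → i=2, swap a[2],a[2] (no change) → 9 9 5 10 9 10 10 10 9 9
j=3: a[3]=10 > 9 → no swap
j=4: a[4]=9 ≤ 9 → i=3, swap a[3],a[4] → 9 9 5 9 10 10 10 10 9 9
j=5: a[5]=10 > 9 → no swap
j=6: a[6]=10 > 9 → no swap
j=7: a[7]=10 > 9 → no swap
j=8: a[8]=9 ≤ 9 → i=4, swap a[4],a[8] → 9 9 5 9 9 10 10 10 10 9
(after j=8) a = 9 9 5 9 9 10 10 10 10 9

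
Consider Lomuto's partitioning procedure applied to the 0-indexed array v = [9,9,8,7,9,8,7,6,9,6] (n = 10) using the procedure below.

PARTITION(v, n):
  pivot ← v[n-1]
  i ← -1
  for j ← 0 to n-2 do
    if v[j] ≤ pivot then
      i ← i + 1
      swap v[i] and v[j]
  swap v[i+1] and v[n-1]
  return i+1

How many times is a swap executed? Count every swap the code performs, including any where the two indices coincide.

pivot = v[9] = 6; i = -1
j=0: v[0]=9 > 6 → no swap
j=1: v[1]=9 > 6 → no swap
j=2: v[2]=8 > 6 → no swap
j=3: v[3]=7 > 6 → no swap
j=4: v[4]=9 > 6 → no swap
j=5: v[5]=8 > 6 → no swap
j=6: v[6]=7 > 6 → no swap
j=7: v[7]=6 ≤ 6 → i=0, swap v[0],v[7] → [6,9,8,7,9,8,7,9,9,6]
j=8: v[8]=9 > 6 → no swap
final swap v[1],v[9] → [6,6,8,7,9,8,7,9,9,9]; return 1

2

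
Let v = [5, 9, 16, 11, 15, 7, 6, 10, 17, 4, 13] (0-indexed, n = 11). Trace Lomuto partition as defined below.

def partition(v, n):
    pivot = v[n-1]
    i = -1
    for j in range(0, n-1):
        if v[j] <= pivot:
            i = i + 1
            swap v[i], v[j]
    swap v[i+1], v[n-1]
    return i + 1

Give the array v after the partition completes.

pivot=13, i=-1
j=0: 5≤13, i=0, swap(0,0) ⇒ [5, 9, 16, 11, 15, 7, 6, 10, 17, 4, 13]
j=1: 9≤13, i=1, swap(1,1) ⇒ [5, 9, 16, 11, 15, 7, 6, 10, 17, 4, 13]
j=2: 16>13, skip
j=3: 11≤13, i=2, swap(2,3) ⇒ [5, 9, 11, 16, 15, 7, 6, 10, 17, 4, 13]
j=4: 15>13, skip
j=5: 7≤13, i=3, swap(3,5) ⇒ [5, 9, 11, 7, 15, 16, 6, 10, 17, 4, 13]
j=6: 6≤13, i=4, swap(4,6) ⇒ [5, 9, 11, 7, 6, 16, 15, 10, 17, 4, 13]
j=7: 10≤13, i=5, swap(5,7) ⇒ [5, 9, 11, 7, 6, 10, 15, 16, 17, 4, 13]
j=8: 17>13, skip
j=9: 4≤13, i=6, swap(6,9) ⇒ [5, 9, 11, 7, 6, 10, 4, 16, 17, 15, 13]
swap(7,10) ⇒ [5, 9, 11, 7, 6, 10, 4, 13, 17, 15, 16]; return 7

[5, 9, 11, 7, 6, 10, 4, 13, 17, 15, 16]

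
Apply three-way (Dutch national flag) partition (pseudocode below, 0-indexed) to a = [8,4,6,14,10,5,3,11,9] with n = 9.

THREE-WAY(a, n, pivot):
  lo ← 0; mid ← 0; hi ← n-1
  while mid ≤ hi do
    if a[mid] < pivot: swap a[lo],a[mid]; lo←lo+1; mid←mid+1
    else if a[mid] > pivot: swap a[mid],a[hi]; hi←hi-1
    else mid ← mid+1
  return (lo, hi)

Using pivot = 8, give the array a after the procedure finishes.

pivot = 8; lo=0, mid=0, hi=8
a[mid]=8=8: mid=1
a[mid]=4<8: swap a[0],a[1]; lo=1,mid=2 → [4,8,6,14,10,5,3,11,9]
a[mid]=6<8: swap a[1],a[2]; lo=2,mid=3 → [4,6,8,14,10,5,3,11,9]
a[mid]=14>8: swap a[3],a[8]; hi=7 → [4,6,8,9,10,5,3,11,14]
a[mid]=9>8: swap a[3],a[7]; hi=6 → [4,6,8,11,10,5,3,9,14]
a[mid]=11>8: swap a[3],a[6]; hi=5 → [4,6,8,3,10,5,11,9,14]
a[mid]=3<8: swap a[2],a[3]; lo=3,mid=4 → [4,6,3,8,10,5,11,9,14]
a[mid]=10>8: swap a[4],a[5]; hi=4 → [4,6,3,8,5,10,11,9,14]
a[mid]=5<8: swap a[3],a[4]; lo=4,mid=5 → [4,6,3,5,8,10,11,9,14]
end: lo=4, hi=4; a = [4,6,3,5,8,10,11,9,14]

[4,6,3,5,8,10,11,9,14]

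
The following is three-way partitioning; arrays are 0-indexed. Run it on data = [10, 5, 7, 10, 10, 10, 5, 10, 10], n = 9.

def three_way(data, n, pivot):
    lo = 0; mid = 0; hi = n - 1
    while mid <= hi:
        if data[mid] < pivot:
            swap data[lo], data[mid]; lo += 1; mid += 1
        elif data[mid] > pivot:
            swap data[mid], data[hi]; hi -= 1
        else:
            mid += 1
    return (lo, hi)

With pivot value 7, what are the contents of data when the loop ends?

lo=0 mid=0 hi=8
10>7: swap(0,8), hi=7 ⇒ [10, 5, 7, 10, 10, 10, 5, 10, 10]
10>7: swap(0,7), hi=6 ⇒ [10, 5, 7, 10, 10, 10, 5, 10, 10]
10>7: swap(0,6), hi=5 ⇒ [5, 5, 7, 10, 10, 10, 10, 10, 10]
5<7: swap(0,0), lo=1 mid=1 ⇒ [5, 5, 7, 10, 10, 10, 10, 10, 10]
5<7: swap(1,1), lo=2 mid=2 ⇒ [5, 5, 7, 10, 10, 10, 10, 10, 10]
7=7: mid=3
10>7: swap(3,5), hi=4 ⇒ [5, 5, 7, 10, 10, 10, 10, 10, 10]
10>7: swap(3,4), hi=3 ⇒ [5, 5, 7, 10, 10, 10, 10, 10, 10]
10>7: swap(3,3), hi=2 ⇒ [5, 5, 7, 10, 10, 10, 10, 10, 10]
done. lo=2 hi=2; data=[5, 5, 7, 10, 10, 10, 10, 10, 10]

[5, 5, 7, 10, 10, 10, 10, 10, 10]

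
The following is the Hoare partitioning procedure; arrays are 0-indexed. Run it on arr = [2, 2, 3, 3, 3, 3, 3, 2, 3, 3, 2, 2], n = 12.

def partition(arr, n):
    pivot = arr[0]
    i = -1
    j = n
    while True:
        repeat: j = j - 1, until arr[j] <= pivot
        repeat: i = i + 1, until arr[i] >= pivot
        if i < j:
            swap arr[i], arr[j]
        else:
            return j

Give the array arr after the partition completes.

pivot=2
j stops at 11 (2), i stops at 0 (2); swap ⇒ [2, 2, 3, 3, 3, 3, 3, 2, 3, 3, 2, 2]
j stops at 10 (2), i stops at 1 (2); swap ⇒ [2, 2, 3, 3, 3, 3, 3, 2, 3, 3, 2, 2]
j stops at 7 (2), i stops at 2 (3); swap ⇒ [2, 2, 2, 3, 3, 3, 3, 3, 3, 3, 2, 2]
j stops at 2, i stops at 3; i≥j ⇒ return 2. arr=[2, 2, 2, 3, 3, 3, 3, 3, 3, 3, 2, 2]

[2, 2, 2, 3, 3, 3, 3, 3, 3, 3, 2, 2]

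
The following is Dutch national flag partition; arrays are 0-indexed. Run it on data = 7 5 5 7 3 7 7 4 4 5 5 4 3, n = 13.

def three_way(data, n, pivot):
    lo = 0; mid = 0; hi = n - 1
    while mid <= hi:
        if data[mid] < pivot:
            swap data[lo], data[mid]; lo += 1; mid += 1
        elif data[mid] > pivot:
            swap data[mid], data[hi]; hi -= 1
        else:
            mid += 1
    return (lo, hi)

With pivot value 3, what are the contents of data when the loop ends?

3 3 7 5 7 7 4 4 5 5 4 5 7

pivot = 3; lo=0, mid=0, hi=12
data[mid]=7>3: swap data[0],data[12]; hi=11 → 3 5 5 7 3 7 7 4 4 5 5 4 7
data[mid]=3=3: mid=1
data[mid]=5>3: swap data[1],data[11]; hi=10 → 3 4 5 7 3 7 7 4 4 5 5 5 7
data[mid]=4>3: swap data[1],data[10]; hi=9 → 3 5 5 7 3 7 7 4 4 5 4 5 7
data[mid]=5>3: swap data[1],data[9]; hi=8 → 3 5 5 7 3 7 7 4 4 5 4 5 7
data[mid]=5>3: swap data[1],data[8]; hi=7 → 3 4 5 7 3 7 7 4 5 5 4 5 7
data[mid]=4>3: swap data[1],data[7]; hi=6 → 3 4 5 7 3 7 7 4 5 5 4 5 7
data[mid]=4>3: swap data[1],data[6]; hi=5 → 3 7 5 7 3 7 4 4 5 5 4 5 7
data[mid]=7>3: swap data[1],data[5]; hi=4 → 3 7 5 7 3 7 4 4 5 5 4 5 7
data[mid]=7>3: swap data[1],data[4]; hi=3 → 3 3 5 7 7 7 4 4 5 5 4 5 7
data[mid]=3=3: mid=2
data[mid]=5>3: swap data[2],data[3]; hi=2 → 3 3 7 5 7 7 4 4 5 5 4 5 7
data[mid]=7>3: swap data[2],data[2]; hi=1 → 3 3 7 5 7 7 4 4 5 5 4 5 7
end: lo=0, hi=1; data = 3 3 7 5 7 7 4 4 5 5 4 5 7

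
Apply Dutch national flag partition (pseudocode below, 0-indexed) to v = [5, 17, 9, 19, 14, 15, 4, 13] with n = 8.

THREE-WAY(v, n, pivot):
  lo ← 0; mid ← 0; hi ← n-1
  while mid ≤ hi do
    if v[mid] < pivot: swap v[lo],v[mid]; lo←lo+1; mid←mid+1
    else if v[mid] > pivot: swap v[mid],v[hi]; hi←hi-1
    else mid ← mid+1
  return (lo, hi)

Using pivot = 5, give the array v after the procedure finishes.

[4, 5, 19, 14, 15, 9, 13, 17]

lo=0 mid=0 hi=7
5=5: mid=1
17>5: swap(1,7), hi=6 ⇒ [5, 13, 9, 19, 14, 15, 4, 17]
13>5: swap(1,6), hi=5 ⇒ [5, 4, 9, 19, 14, 15, 13, 17]
4<5: swap(0,1), lo=1 mid=2 ⇒ [4, 5, 9, 19, 14, 15, 13, 17]
9>5: swap(2,5), hi=4 ⇒ [4, 5, 15, 19, 14, 9, 13, 17]
15>5: swap(2,4), hi=3 ⇒ [4, 5, 14, 19, 15, 9, 13, 17]
14>5: swap(2,3), hi=2 ⇒ [4, 5, 19, 14, 15, 9, 13, 17]
19>5: swap(2,2), hi=1 ⇒ [4, 5, 19, 14, 15, 9, 13, 17]
done. lo=1 hi=1; v=[4, 5, 19, 14, 15, 9, 13, 17]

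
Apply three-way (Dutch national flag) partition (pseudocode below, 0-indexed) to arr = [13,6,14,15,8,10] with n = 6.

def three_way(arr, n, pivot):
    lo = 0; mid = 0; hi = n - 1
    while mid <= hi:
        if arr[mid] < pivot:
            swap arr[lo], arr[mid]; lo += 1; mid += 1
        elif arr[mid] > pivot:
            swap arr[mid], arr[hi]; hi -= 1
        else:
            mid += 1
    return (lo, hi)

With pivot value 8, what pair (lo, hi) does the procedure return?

pivot = 8; lo=0, mid=0, hi=5
arr[mid]=13>8: swap arr[0],arr[5]; hi=4 → [10,6,14,15,8,13]
arr[mid]=10>8: swap arr[0],arr[4]; hi=3 → [8,6,14,15,10,13]
arr[mid]=8=8: mid=1
arr[mid]=6<8: swap arr[0],arr[1]; lo=1,mid=2 → [6,8,14,15,10,13]
arr[mid]=14>8: swap arr[2],arr[3]; hi=2 → [6,8,15,14,10,13]
arr[mid]=15>8: swap arr[2],arr[2]; hi=1 → [6,8,15,14,10,13]
end: lo=1, hi=1; arr = [6,8,15,14,10,13]

(1, 1)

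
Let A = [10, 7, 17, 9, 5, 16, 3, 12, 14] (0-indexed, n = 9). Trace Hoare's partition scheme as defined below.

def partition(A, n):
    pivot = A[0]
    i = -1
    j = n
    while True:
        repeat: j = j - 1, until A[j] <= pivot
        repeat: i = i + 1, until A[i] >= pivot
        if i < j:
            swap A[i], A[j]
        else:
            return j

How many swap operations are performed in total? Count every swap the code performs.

2

pivot=10
j stops at 6 (3), i stops at 0 (10); swap ⇒ [3, 7, 17, 9, 5, 16, 10, 12, 14]
j stops at 4 (5), i stops at 2 (17); swap ⇒ [3, 7, 5, 9, 17, 16, 10, 12, 14]
j stops at 3, i stops at 4; i≥j ⇒ return 3. A=[3, 7, 5, 9, 17, 16, 10, 12, 14]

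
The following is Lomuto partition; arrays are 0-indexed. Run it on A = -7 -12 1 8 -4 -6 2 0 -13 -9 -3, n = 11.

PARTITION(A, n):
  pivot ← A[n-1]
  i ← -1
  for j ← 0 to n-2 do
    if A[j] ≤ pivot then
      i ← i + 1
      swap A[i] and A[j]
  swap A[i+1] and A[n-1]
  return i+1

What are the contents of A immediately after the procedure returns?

pivot = A[10] = -3; i = -1
j=0: A[0]=-7 ≤ -3 → i=0, swap A[0],A[0] (no change) → -7 -12 1 8 -4 -6 2 0 -13 -9 -3
j=1: A[1]=-12 ≤ -3 → i=1, swap A[1],A[1] (no change) → -7 -12 1 8 -4 -6 2 0 -13 -9 -3
j=2: A[2]=1 > -3 → no swap
j=3: A[3]=8 > -3 → no swap
j=4: A[4]=-4 ≤ -3 → i=2, swap A[2],A[4] → -7 -12 -4 8 1 -6 2 0 -13 -9 -3
j=5: A[5]=-6 ≤ -3 → i=3, swap A[3],A[5] → -7 -12 -4 -6 1 8 2 0 -13 -9 -3
j=6: A[6]=2 > -3 → no swap
j=7: A[7]=0 > -3 → no swap
j=8: A[8]=-13 ≤ -3 → i=4, swap A[4],A[8] → -7 -12 -4 -6 -13 8 2 0 1 -9 -3
j=9: A[9]=-9 ≤ -3 → i=5, swap A[5],A[9] → -7 -12 -4 -6 -13 -9 2 0 1 8 -3
final swap A[6],A[10] → -7 -12 -4 -6 -13 -9 -3 0 1 8 2; return 6

-7 -12 -4 -6 -13 -9 -3 0 1 8 2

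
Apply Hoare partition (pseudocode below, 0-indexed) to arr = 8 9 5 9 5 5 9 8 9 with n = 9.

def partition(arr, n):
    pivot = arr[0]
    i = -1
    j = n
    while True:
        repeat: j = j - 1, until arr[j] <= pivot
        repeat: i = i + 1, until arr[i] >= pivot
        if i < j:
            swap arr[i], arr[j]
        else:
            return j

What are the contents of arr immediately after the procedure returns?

8 5 5 5 9 9 9 8 9

pivot = arr[0] = 8; i = -1, j = 9
j→7 (arr[7]=8≤8), i→0 (arr[0]=8≥8); i<j, swap → 8 9 5 9 5 5 9 8 9
j→5 (arr[5]=5≤8), i→1 (arr[1]=9≥8); i<j, swap → 8 5 5 9 5 9 9 8 9
j→4 (arr[4]=5≤8), i→3 (arr[3]=9≥8); i<j, swap → 8 5 5 5 9 9 9 8 9
j→3, i→4; i≥j, return j=3. arr = 8 5 5 5 9 9 9 8 9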